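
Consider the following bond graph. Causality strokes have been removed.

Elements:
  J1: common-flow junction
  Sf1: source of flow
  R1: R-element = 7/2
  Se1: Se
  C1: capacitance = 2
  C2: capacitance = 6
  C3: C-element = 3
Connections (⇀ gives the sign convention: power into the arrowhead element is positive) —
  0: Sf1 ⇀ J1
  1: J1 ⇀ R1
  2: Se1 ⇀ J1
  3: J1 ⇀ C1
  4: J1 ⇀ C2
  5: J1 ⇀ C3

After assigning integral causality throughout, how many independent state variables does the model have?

bond 0 →Sf1  (Sf1: flow source, stroke at near end)
bond 2 →J1  (Se1 fixes effort; stroke away)
bond 1 →J1  (J1: bond 0 brought flow, rest push out)
bond 3 →J1  (J1: bond 0 brought flow, rest push out)
bond 4 →J1  (J1: bond 0 brought flow, rest push out)
bond 5 →J1  (J1: bond 0 brought flow, rest push out)

3  (C1, C2, C3 all integral)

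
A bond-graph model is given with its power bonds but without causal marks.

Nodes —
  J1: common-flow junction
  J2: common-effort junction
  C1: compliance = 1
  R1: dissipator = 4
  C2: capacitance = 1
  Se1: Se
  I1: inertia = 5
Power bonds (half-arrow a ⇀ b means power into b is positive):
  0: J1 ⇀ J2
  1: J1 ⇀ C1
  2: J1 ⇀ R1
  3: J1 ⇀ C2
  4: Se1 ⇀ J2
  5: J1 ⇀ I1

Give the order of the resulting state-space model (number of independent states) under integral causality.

#4 |J2  (Se1 (Se) sets effort on bond)
#0 |J1  (J2: bond 4 brought effort, rest push out)
#1 |J1  (C1: C, integral causality)
#3 |J1  (prefer integral on C2)
#5 |I1  (I1 outputs flow p/I1)
#2 |J1  (J1 flow already set via bond 5)

3  (C1, C2, I1 all integral)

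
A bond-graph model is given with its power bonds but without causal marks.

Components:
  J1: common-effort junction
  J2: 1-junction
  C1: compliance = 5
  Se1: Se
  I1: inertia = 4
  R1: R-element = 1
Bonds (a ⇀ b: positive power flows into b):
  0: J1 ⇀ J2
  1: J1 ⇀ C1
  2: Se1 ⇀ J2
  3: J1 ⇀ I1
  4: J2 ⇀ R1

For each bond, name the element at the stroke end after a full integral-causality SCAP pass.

β0 →J2
β1 →J1
β2 →J2
β3 →I1
β4 →R1

#2 |J2  (source Se1 imposes e)
#1 |J1  (prefer integral on C1)
#0 |J2  (common-e at J1 fixed by 1)
#3 |I1  (J1 effort already set via bond 1)
#4 |R1  (only one flow-in slot at J2)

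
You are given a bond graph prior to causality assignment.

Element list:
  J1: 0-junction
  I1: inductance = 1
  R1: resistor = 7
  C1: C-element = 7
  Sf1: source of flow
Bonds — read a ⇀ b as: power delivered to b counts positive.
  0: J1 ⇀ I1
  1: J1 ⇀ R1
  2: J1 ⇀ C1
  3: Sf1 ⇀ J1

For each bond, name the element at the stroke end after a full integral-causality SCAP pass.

b0 stroke at I1
b1 stroke at R1
b2 stroke at J1
b3 stroke at Sf1

β3 →Sf1  (source Sf1 imposes f)
β0 →I1  (I1 integral (f out))
β2 →J1  (C1: C, integral causality)
β1 →R1  (0-jn J1 has e-setter on 2)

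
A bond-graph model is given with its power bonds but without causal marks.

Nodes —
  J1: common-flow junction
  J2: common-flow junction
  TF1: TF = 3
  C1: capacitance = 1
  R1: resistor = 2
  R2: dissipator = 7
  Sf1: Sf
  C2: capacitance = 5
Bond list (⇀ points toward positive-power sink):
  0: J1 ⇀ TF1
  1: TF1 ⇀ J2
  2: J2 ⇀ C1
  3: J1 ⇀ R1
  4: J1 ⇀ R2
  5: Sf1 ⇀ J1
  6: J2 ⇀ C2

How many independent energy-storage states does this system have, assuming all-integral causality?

bond 5 →Sf1  (Sf1 (Sf) sets flow on bond)
bond 0 →J1  (J1: bond 5 brought flow, rest push out)
bond 3 →J1  (1-jn J1 has f-setter on 5)
bond 4 →J1  (common-f at J1 fixed by 5)
bond 1 →TF1  (through TF1, causality passes straight; one stroke at TF1)
bond 2 →J2  (J2 flow already set via bond 1)
bond 6 →J2  (J2 flow already set via bond 1)

2  (C1, C2 all integral)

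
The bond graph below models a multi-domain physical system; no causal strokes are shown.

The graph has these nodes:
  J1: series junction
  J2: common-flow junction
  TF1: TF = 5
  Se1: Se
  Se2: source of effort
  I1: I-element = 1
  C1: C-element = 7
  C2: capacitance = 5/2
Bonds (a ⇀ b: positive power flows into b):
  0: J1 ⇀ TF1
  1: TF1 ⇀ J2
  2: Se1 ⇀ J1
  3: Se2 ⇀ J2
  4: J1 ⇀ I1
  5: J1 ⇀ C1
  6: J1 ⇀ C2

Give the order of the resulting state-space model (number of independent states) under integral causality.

#2 stroke→J1  (Se1 (Se) sets effort on bond)
#3 stroke→J2  (Se2 (Se) sets effort on bond)
#1 stroke→TF1  (closing 1-jn rule on J2)
#0 stroke→J1  (TF TF1: opposite of bond 1)
#4 stroke→I1  (I1: I, integral causality)
#5 stroke→J1  (common-f at J1 fixed by 4)
#6 stroke→J1  (J1: bond 4 brought flow, rest push out)

3  (C1, C2, I1 all integral)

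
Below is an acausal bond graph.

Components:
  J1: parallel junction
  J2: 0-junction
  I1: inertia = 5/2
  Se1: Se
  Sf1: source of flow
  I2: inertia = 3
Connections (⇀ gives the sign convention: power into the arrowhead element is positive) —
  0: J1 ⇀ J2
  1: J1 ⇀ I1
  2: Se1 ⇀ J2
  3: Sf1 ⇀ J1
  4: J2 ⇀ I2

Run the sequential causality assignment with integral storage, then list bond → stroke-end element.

b0 stroke at J1
b1 stroke at I1
b2 stroke at J2
b3 stroke at Sf1
b4 stroke at I2

b2 |J2  (Se1 (Se) sets effort on bond)
b3 |Sf1  (Sf1 (Sf) sets flow on bond)
b0 |J1  (0-jn J2 has e-setter on 2)
b4 |I2  (J2 effort already set via bond 2)
b1 |I1  (J1 effort already set via bond 0)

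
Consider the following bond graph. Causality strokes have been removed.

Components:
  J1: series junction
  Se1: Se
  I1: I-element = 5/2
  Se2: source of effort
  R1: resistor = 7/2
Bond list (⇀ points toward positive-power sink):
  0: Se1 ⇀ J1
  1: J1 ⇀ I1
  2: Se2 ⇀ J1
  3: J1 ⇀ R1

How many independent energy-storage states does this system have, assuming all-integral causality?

β0 →J1  (Se1: effort source, stroke at far end)
β2 →J1  (Se2 (Se) sets effort on bond)
β1 →I1  (I1 integral (f out))
β3 →J1  (1-jn J1 has f-setter on 1)

1  (I1 all integral)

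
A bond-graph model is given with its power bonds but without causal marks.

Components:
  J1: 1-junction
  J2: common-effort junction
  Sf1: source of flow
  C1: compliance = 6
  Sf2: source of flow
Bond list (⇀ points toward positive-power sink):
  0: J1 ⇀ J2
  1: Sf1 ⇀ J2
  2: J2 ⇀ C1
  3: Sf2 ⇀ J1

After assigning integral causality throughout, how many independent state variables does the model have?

1  (C1 all integral)

bond 1 →Sf1  (source Sf1 imposes f)
bond 3 →Sf2  (Sf2: flow source, stroke at near end)
bond 0 →J1  (1-jn J1 has f-setter on 3)
bond 2 →J2  (J2 needs exactly one e-in)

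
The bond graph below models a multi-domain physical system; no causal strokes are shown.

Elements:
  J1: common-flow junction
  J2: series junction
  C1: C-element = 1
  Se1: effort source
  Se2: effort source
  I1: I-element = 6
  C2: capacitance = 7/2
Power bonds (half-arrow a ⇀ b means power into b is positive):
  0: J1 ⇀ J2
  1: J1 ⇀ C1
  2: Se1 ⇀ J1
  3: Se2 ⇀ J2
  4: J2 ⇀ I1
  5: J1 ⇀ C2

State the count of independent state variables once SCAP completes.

#2 →J1  (source Se1 imposes e)
#3 →J2  (Se2 (Se) sets effort on bond)
#1 →J1  (C1: C, integral causality)
#4 →I1  (I1 integral (f out))
#0 →J2  (1-jn J2 has f-setter on 4)
#5 →J1  (1-jn J1 has f-setter on 0)

3  (C1, C2, I1 all integral)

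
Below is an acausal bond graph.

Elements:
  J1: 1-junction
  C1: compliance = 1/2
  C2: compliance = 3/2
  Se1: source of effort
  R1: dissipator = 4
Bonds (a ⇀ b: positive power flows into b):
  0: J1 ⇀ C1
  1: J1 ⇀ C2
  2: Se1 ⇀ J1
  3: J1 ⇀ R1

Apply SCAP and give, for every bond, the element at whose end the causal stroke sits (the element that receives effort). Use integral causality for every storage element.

bond 0 stroke→J1
bond 1 stroke→J1
bond 2 stroke→J1
bond 3 stroke→R1

b2 stroke at J1  (Se1: effort source, stroke at far end)
b0 stroke at J1  (C1: C, integral causality)
b1 stroke at J1  (C2 outputs effort q/C2)
b3 stroke at R1  (only one flow-in slot at J1)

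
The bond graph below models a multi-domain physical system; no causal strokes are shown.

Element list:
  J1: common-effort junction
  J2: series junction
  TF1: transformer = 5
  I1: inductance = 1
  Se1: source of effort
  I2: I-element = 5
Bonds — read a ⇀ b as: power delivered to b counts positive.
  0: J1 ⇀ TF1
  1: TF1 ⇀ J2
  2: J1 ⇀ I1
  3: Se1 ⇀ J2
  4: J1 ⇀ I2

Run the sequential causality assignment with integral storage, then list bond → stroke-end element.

bond 3 |J2  (Se1: effort source, stroke at far end)
bond 1 |TF1  (only one flow-in slot at J2)
bond 0 |J1  (TF1: transformer flips bond 1)
bond 2 |I1  (J1: bond 0 brought effort, rest push out)
bond 4 |I2  (J1 effort already set via bond 0)

b0 stroke→J1
b1 stroke→TF1
b2 stroke→I1
b3 stroke→J2
b4 stroke→I2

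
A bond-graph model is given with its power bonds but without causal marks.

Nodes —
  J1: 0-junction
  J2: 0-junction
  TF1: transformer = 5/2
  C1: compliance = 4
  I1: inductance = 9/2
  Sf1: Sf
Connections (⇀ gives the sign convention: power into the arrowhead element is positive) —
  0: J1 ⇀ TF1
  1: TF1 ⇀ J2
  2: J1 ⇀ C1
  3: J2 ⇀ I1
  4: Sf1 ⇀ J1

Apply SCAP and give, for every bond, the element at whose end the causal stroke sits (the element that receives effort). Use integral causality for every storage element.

b4 stroke at Sf1  (source Sf1 imposes f)
b2 stroke at J1  (C1 integral (e out))
b0 stroke at TF1  (common-e at J1 fixed by 2)
b1 stroke at J2  (through TF1, causality passes straight; one stroke at TF1)
b3 stroke at I1  (common-e at J2 fixed by 1)

β0 |TF1
β1 |J2
β2 |J1
β3 |I1
β4 |Sf1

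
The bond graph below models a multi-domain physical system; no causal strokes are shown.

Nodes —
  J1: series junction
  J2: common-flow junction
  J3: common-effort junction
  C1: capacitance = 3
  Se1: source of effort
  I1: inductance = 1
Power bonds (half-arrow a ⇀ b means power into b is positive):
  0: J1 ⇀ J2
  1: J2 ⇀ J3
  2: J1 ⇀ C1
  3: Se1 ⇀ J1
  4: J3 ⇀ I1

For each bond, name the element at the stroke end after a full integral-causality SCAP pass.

β0 stroke at J2
β1 stroke at J3
β2 stroke at J1
β3 stroke at J1
β4 stroke at I1

bond 3 stroke→J1  (Se1 (Se) sets effort on bond)
bond 2 stroke→J1  (C1: C, integral causality)
bond 0 stroke→J2  (closing 1-jn rule on J1)
bond 1 stroke→J3  (closing 1-jn rule on J2)
bond 4 stroke→I1  (common-e at J3 fixed by 1)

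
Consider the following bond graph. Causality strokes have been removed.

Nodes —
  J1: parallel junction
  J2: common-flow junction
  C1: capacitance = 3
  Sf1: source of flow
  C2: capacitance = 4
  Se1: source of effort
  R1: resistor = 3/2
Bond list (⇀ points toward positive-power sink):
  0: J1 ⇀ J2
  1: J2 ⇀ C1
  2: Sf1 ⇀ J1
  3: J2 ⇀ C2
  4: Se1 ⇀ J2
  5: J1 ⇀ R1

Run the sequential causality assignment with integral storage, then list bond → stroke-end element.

#2 →Sf1  (Sf1 (Sf) sets flow on bond)
#4 →J2  (source Se1 imposes e)
#1 →J2  (prefer integral on C1)
#3 →J2  (prefer integral on C2)
#0 →J1  (J2: last free bond brings flow in)
#5 →R1  (0-jn J1 has e-setter on 0)

#0 stroke→J1
#1 stroke→J2
#2 stroke→Sf1
#3 stroke→J2
#4 stroke→J2
#5 stroke→R1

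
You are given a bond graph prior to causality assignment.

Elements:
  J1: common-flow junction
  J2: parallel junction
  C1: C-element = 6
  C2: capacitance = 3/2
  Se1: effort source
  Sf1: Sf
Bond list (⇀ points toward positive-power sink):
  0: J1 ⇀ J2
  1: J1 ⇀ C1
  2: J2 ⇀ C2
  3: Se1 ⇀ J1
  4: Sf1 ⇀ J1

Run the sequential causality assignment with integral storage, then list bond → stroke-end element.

#3 →J1  (Se1 fixes effort; stroke away)
#4 →Sf1  (Sf1 fixes flow; stroke at Sf1)
#0 →J1  (1-jn J1 has f-setter on 4)
#1 →J1  (1-jn J1 has f-setter on 4)
#2 →J2  (only one effort-in slot at J2)

b0 →J1
b1 →J1
b2 →J2
b3 →J1
b4 →Sf1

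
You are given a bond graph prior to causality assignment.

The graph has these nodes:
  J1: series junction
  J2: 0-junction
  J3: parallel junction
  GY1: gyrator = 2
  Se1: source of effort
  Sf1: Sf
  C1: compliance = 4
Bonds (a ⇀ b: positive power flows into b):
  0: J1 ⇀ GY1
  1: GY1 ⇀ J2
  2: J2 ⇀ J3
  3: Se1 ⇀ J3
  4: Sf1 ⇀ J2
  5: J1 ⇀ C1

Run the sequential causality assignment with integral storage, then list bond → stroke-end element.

β3 →J3  (source Se1 imposes e)
β4 →Sf1  (Sf1: flow source, stroke at near end)
β2 →J2  (common-e at J3 fixed by 3)
β1 →GY1  (J2 effort already set via bond 2)
β0 →GY1  (through GY1, causality inverts; strokes same side of GY1)
β5 →J1  (common-f at J1 fixed by 0)

bond 0 stroke at GY1
bond 1 stroke at GY1
bond 2 stroke at J2
bond 3 stroke at J3
bond 4 stroke at Sf1
bond 5 stroke at J1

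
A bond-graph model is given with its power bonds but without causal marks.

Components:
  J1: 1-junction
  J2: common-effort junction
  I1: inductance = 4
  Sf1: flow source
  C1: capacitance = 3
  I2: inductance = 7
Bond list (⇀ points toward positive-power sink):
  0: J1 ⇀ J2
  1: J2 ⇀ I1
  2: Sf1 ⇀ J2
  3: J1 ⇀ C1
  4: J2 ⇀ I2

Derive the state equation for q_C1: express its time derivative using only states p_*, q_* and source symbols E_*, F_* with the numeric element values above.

β2 |Sf1  (Sf1 (Sf) sets flow on bond)
β1 |I1  (I1: I, integral causality)
β3 |J1  (C1 integral (e out))
β0 |J2  (closing 1-jn rule on J1)
β4 |I2  (J2: bond 0 brought effort, rest push out)

dq_C1/dt = -F_Sf1 + p_I1/4 + p_I2/7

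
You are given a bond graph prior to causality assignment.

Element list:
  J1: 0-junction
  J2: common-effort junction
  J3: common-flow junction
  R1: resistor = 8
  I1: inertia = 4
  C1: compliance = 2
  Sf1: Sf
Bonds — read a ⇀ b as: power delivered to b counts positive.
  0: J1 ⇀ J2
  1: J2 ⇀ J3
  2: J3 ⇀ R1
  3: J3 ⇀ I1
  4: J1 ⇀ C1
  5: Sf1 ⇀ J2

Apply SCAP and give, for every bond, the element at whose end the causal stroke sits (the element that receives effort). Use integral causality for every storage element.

b0 stroke at J2
b1 stroke at J3
b2 stroke at J3
b3 stroke at I1
b4 stroke at J1
b5 stroke at Sf1

b5 stroke at Sf1  (Sf1 fixes flow; stroke at Sf1)
b3 stroke at I1  (I1 integral (f out))
b1 stroke at J3  (1-jn J3 has f-setter on 3)
b2 stroke at J3  (J3: bond 3 brought flow, rest push out)
b0 stroke at J2  (J2: last free bond brings effort in)
b4 stroke at J1  (J1 needs exactly one e-in)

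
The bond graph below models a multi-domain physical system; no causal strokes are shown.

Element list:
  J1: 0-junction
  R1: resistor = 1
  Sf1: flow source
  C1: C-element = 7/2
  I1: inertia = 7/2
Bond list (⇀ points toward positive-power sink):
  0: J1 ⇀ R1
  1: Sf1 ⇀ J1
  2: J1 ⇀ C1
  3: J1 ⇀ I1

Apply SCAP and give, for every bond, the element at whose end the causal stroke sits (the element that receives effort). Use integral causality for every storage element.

β0 stroke→R1
β1 stroke→Sf1
β2 stroke→J1
β3 stroke→I1

b1 →Sf1  (source Sf1 imposes f)
b2 →J1  (C1 outputs effort q/C1)
b0 →R1  (common-e at J1 fixed by 2)
b3 →I1  (0-jn J1 has e-setter on 2)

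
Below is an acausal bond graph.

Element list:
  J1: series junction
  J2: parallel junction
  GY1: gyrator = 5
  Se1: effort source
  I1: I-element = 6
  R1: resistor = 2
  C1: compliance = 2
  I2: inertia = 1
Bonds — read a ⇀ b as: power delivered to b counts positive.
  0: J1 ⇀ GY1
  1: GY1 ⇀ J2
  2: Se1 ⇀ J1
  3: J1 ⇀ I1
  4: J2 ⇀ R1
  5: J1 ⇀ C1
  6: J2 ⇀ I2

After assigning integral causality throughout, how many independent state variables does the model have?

3  (C1, I1, I2 all integral)

b2 →J1  (Se1 (Se) sets effort on bond)
b3 →I1  (I1: I, integral causality)
b0 →J1  (J1: bond 3 brought flow, rest push out)
b5 →J1  (common-f at J1 fixed by 3)
b1 →J2  (GY1 both-in/both-out from 0)
b4 →R1  (0-jn J2 has e-setter on 1)
b6 →I2  (J2 effort already set via bond 1)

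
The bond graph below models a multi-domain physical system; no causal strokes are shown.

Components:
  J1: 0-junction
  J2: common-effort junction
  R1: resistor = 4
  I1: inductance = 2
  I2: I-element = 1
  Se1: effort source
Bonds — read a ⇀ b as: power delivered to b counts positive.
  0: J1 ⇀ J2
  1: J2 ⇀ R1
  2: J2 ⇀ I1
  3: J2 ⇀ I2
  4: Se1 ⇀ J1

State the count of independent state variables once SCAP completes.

2  (I1, I2 all integral)

#4 |J1  (Se1: effort source, stroke at far end)
#0 |J2  (J1: bond 4 brought effort, rest push out)
#1 |R1  (J2 effort already set via bond 0)
#2 |I1  (J2: bond 0 brought effort, rest push out)
#3 |I2  (0-jn J2 has e-setter on 0)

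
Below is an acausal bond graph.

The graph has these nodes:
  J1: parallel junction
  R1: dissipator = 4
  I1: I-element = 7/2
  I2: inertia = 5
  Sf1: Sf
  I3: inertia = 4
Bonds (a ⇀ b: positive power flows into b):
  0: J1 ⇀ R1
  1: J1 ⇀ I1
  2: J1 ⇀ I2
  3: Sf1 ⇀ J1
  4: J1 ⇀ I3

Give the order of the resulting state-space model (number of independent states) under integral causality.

b3 |Sf1  (Sf1: flow source, stroke at near end)
b1 |I1  (prefer integral on I1)
b2 |I2  (I2: I, integral causality)
b4 |I3  (prefer integral on I3)
b0 |J1  (J1 needs exactly one e-in)

3  (I1, I2, I3 all integral)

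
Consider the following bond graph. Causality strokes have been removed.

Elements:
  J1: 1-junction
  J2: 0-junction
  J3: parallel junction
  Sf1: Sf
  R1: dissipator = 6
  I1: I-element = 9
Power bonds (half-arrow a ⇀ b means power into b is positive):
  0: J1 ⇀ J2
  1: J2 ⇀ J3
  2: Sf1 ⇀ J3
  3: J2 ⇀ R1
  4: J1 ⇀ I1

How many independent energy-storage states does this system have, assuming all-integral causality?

1  (I1 all integral)

b2 →Sf1  (Sf1 (Sf) sets flow on bond)
b1 →J3  (closing 0-jn rule on J3)
b4 →I1  (I1 integral (f out))
b0 →J1  (J1: bond 4 brought flow, rest push out)
b3 →J2  (only one effort-in slot at J2)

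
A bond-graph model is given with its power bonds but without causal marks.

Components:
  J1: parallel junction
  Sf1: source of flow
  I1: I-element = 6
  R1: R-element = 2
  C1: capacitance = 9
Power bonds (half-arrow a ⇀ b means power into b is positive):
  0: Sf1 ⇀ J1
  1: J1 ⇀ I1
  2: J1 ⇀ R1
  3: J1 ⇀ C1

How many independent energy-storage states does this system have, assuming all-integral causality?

#0 →Sf1  (Sf1: flow source, stroke at near end)
#1 →I1  (prefer integral on I1)
#3 →J1  (prefer integral on C1)
#2 →R1  (0-jn J1 has e-setter on 3)

2  (C1, I1 all integral)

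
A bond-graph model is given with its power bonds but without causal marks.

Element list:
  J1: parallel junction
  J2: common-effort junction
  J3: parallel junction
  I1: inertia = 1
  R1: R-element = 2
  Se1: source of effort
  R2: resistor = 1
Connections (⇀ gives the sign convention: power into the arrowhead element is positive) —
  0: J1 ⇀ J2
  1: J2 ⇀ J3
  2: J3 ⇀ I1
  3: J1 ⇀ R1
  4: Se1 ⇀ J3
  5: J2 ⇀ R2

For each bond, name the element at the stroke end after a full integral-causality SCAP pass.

#0 stroke at J1
#1 stroke at J2
#2 stroke at I1
#3 stroke at R1
#4 stroke at J3
#5 stroke at R2

#4 |J3  (source Se1 imposes e)
#1 |J2  (common-e at J3 fixed by 4)
#2 |I1  (J3: bond 4 brought effort, rest push out)
#0 |J1  (common-e at J2 fixed by 1)
#5 |R2  (J2: bond 1 brought effort, rest push out)
#3 |R1  (0-jn J1 has e-setter on 0)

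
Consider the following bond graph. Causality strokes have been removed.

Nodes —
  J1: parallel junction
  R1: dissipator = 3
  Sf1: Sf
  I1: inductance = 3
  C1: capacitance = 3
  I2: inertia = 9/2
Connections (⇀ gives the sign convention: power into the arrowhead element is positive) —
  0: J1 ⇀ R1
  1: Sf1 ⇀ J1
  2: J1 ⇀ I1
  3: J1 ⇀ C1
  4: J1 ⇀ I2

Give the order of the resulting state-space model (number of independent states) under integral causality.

3  (C1, I1, I2 all integral)

bond 1 →Sf1  (Sf1 (Sf) sets flow on bond)
bond 2 →I1  (I1 outputs flow p/I1)
bond 3 →J1  (prefer integral on C1)
bond 0 →R1  (common-e at J1 fixed by 3)
bond 4 →I2  (J1: bond 3 brought effort, rest push out)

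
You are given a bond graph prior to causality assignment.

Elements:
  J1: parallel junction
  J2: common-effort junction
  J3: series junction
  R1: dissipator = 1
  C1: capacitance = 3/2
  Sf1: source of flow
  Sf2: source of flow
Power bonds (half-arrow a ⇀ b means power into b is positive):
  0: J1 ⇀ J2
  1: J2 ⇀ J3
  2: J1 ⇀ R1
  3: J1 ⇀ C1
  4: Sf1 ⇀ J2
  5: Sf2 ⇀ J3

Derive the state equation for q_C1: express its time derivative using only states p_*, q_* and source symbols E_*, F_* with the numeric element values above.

dq_C1/dt = F_Sf1 - F_Sf2 - 2*q_C1/3

#4 stroke→Sf1  (Sf1: flow source, stroke at near end)
#5 stroke→Sf2  (source Sf2 imposes f)
#1 stroke→J3  (J3: bond 5 brought flow, rest push out)
#0 stroke→J2  (only one effort-in slot at J2)
#3 stroke→J1  (C1 integral (e out))
#2 stroke→R1  (J1: bond 3 brought effort, rest push out)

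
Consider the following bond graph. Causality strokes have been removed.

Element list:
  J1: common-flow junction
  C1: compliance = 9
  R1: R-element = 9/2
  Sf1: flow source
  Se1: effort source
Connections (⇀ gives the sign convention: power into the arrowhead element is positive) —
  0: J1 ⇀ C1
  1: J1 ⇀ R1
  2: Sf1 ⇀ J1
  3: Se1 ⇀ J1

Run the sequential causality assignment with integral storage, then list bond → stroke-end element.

b2 |Sf1  (Sf1: flow source, stroke at near end)
b3 |J1  (Se1: effort source, stroke at far end)
b0 |J1  (1-jn J1 has f-setter on 2)
b1 |J1  (J1: bond 2 brought flow, rest push out)

b0 stroke at J1
b1 stroke at J1
b2 stroke at Sf1
b3 stroke at J1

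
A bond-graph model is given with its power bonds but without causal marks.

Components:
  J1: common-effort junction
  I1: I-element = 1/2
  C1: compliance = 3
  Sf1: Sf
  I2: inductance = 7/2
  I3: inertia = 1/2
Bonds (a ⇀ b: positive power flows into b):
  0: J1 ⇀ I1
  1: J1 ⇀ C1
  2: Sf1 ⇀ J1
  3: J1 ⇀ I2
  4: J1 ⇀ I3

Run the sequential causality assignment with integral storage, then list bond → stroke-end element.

β2 stroke→Sf1  (source Sf1 imposes f)
β0 stroke→I1  (I1 outputs flow p/I1)
β1 stroke→J1  (C1 outputs effort q/C1)
β3 stroke→I2  (J1 effort already set via bond 1)
β4 stroke→I3  (J1 effort already set via bond 1)

b0 stroke→I1
b1 stroke→J1
b2 stroke→Sf1
b3 stroke→I2
b4 stroke→I3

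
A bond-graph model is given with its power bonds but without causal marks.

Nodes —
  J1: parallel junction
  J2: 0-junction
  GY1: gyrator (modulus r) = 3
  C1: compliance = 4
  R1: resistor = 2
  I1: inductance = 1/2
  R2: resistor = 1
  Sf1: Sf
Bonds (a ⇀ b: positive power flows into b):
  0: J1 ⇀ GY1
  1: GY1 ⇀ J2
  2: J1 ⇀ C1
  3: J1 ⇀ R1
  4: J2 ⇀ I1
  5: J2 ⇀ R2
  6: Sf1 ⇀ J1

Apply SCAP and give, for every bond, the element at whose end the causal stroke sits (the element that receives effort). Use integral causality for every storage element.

β6 |Sf1  (Sf1 (Sf) sets flow on bond)
β2 |J1  (C1 outputs effort q/C1)
β0 |GY1  (0-jn J1 has e-setter on 2)
β3 |R1  (J1 effort already set via bond 2)
β1 |GY1  (through GY1, causality inverts; strokes same side of GY1)
β4 |I1  (prefer integral on I1)
β5 |J2  (only one effort-in slot at J2)

b0 →GY1
b1 →GY1
b2 →J1
b3 →R1
b4 →I1
b5 →J2
b6 →Sf1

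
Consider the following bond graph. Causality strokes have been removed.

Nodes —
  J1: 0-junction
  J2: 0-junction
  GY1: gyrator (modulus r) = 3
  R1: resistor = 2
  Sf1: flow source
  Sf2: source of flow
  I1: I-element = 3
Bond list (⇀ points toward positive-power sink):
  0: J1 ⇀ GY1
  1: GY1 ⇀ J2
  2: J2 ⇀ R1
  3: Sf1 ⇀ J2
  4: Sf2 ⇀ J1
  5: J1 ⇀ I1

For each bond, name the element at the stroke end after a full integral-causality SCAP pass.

#0 stroke at J1
#1 stroke at J2
#2 stroke at R1
#3 stroke at Sf1
#4 stroke at Sf2
#5 stroke at I1

β3 stroke→Sf1  (Sf1 (Sf) sets flow on bond)
β4 stroke→Sf2  (Sf2: flow source, stroke at near end)
β5 stroke→I1  (I1: I, integral causality)
β0 stroke→J1  (J1 needs exactly one e-in)
β1 stroke→J2  (GY1 both-in/both-out from 0)
β2 stroke→R1  (J2 effort already set via bond 1)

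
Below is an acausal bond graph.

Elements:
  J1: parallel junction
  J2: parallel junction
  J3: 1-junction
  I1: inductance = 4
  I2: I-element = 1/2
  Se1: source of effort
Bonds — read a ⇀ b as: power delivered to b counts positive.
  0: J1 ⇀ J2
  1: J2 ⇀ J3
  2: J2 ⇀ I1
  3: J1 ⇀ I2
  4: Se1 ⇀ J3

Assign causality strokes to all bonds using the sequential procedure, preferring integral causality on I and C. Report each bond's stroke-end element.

b0 stroke→J1
b1 stroke→J2
b2 stroke→I1
b3 stroke→I2
b4 stroke→J3

β4 |J3  (Se1 (Se) sets effort on bond)
β1 |J2  (J3 needs exactly one f-in)
β0 |J1  (J2: bond 1 brought effort, rest push out)
β2 |I1  (J2: bond 1 brought effort, rest push out)
β3 |I2  (J1: bond 0 brought effort, rest push out)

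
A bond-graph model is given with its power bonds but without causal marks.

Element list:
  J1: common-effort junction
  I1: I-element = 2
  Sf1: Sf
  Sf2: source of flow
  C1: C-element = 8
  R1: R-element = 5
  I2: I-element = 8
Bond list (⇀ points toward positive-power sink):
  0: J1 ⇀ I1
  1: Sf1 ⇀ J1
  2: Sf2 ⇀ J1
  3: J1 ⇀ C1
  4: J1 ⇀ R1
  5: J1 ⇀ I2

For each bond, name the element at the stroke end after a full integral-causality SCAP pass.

#1 →Sf1  (Sf1 fixes flow; stroke at Sf1)
#2 →Sf2  (Sf2 fixes flow; stroke at Sf2)
#0 →I1  (I1: I, integral causality)
#3 →J1  (C1: C, integral causality)
#4 →R1  (J1: bond 3 brought effort, rest push out)
#5 →I2  (J1: bond 3 brought effort, rest push out)

β0 →I1
β1 →Sf1
β2 →Sf2
β3 →J1
β4 →R1
β5 →I2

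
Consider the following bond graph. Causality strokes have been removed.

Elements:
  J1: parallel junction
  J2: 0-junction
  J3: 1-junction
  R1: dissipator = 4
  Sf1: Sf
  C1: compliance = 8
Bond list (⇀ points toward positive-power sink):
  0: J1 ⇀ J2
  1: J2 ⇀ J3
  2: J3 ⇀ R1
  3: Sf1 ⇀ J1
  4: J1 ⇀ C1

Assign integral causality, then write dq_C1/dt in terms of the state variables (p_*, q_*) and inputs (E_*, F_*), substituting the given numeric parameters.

dq_C1/dt = F_Sf1 - q_C1/32

bond 3 stroke→Sf1  (Sf1: flow source, stroke at near end)
bond 4 stroke→J1  (C1 outputs effort q/C1)
bond 0 stroke→J2  (J1: bond 4 brought effort, rest push out)
bond 1 stroke→J3  (J2 effort already set via bond 0)
bond 2 stroke→R1  (J3: last free bond brings flow in)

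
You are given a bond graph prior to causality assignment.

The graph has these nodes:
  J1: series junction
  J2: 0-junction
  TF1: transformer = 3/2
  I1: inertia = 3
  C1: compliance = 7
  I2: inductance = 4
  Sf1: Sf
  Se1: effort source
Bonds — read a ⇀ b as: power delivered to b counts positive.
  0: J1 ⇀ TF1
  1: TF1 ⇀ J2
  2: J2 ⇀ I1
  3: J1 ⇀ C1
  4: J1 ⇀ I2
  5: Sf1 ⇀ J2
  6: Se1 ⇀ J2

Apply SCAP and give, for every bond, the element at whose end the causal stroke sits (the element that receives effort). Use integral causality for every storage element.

#5 stroke at Sf1  (Sf1: flow source, stroke at near end)
#6 stroke at J2  (Se1 fixes effort; stroke away)
#1 stroke at TF1  (0-jn J2 has e-setter on 6)
#2 stroke at I1  (J2: bond 6 brought effort, rest push out)
#0 stroke at J1  (TF1 one-in-one-out from 1)
#3 stroke at J1  (C1 integral (e out))
#4 stroke at I2  (J1 needs exactly one f-in)

β0 stroke→J1
β1 stroke→TF1
β2 stroke→I1
β3 stroke→J1
β4 stroke→I2
β5 stroke→Sf1
β6 stroke→J2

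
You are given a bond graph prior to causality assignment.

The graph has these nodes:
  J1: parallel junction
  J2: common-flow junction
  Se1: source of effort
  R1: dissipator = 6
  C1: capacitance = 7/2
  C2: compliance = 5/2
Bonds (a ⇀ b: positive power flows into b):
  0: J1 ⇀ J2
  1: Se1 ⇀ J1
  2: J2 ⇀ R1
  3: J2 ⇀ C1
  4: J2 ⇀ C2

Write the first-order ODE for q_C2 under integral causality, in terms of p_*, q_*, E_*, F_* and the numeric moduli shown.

dq_C2/dt = E_Se1/6 - q_C1/21 - q_C2/15

b1 stroke→J1  (Se1: effort source, stroke at far end)
b0 stroke→J2  (common-e at J1 fixed by 1)
b3 stroke→J2  (C1: C, integral causality)
b4 stroke→J2  (prefer integral on C2)
b2 stroke→R1  (closing 1-jn rule on J2)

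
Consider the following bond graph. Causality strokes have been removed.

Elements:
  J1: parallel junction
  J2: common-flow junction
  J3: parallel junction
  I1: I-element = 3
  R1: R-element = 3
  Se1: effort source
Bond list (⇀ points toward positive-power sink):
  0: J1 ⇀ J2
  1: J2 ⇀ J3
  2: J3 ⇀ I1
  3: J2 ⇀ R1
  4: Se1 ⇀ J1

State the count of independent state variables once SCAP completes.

1  (I1 all integral)

bond 4 stroke→J1  (Se1: effort source, stroke at far end)
bond 0 stroke→J2  (common-e at J1 fixed by 4)
bond 2 stroke→I1  (I1 outputs flow p/I1)
bond 1 stroke→J3  (J3: last free bond brings effort in)
bond 3 stroke→J2  (1-jn J2 has f-setter on 1)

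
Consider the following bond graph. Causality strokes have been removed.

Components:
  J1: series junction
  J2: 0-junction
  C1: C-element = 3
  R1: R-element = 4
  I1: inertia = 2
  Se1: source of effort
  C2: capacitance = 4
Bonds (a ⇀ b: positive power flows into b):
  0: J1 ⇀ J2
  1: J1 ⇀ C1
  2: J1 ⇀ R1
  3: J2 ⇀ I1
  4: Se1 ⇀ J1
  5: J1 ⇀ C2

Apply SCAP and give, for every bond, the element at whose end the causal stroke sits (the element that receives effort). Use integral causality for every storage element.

#4 →J1  (Se1 (Se) sets effort on bond)
#1 →J1  (C1 outputs effort q/C1)
#3 →I1  (prefer integral on I1)
#0 →J2  (only one effort-in slot at J2)
#2 →J1  (1-jn J1 has f-setter on 0)
#5 →J1  (J1: bond 0 brought flow, rest push out)

bond 0 stroke→J2
bond 1 stroke→J1
bond 2 stroke→J1
bond 3 stroke→I1
bond 4 stroke→J1
bond 5 stroke→J1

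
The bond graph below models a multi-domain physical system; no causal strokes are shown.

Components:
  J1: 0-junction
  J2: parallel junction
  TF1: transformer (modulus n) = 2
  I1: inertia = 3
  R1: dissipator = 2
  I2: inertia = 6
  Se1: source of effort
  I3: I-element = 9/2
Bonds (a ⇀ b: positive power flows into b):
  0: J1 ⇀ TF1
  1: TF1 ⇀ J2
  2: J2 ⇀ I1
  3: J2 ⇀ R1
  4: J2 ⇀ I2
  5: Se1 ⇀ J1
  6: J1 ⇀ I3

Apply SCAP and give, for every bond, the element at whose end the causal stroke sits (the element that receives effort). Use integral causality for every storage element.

b0 →TF1
b1 →J2
b2 →I1
b3 →R1
b4 →I2
b5 →J1
b6 →I3

β5 |J1  (Se1 fixes effort; stroke away)
β0 |TF1  (J1: bond 5 brought effort, rest push out)
β6 |I3  (0-jn J1 has e-setter on 5)
β1 |J2  (TF TF1: opposite of bond 0)
β2 |I1  (common-e at J2 fixed by 1)
β3 |R1  (0-jn J2 has e-setter on 1)
β4 |I2  (common-e at J2 fixed by 1)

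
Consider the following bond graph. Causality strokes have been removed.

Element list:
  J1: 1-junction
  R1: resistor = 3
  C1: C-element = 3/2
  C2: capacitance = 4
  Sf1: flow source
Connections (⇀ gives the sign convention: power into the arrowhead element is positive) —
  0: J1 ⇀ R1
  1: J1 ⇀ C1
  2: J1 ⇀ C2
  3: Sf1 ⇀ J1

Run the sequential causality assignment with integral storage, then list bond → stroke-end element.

#0 stroke at J1
#1 stroke at J1
#2 stroke at J1
#3 stroke at Sf1

β3 stroke→Sf1  (source Sf1 imposes f)
β0 stroke→J1  (J1 flow already set via bond 3)
β1 stroke→J1  (J1: bond 3 brought flow, rest push out)
β2 stroke→J1  (J1 flow already set via bond 3)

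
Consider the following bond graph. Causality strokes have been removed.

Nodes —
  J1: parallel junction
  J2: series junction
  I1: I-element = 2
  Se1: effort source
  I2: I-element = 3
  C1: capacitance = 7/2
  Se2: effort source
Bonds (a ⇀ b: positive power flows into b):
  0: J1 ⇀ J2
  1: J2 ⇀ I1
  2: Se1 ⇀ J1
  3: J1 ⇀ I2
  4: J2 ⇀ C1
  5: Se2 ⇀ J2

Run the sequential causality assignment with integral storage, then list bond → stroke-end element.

b0 →J2
b1 →I1
b2 →J1
b3 →I2
b4 →J2
b5 →J2

#2 stroke at J1  (source Se1 imposes e)
#5 stroke at J2  (source Se2 imposes e)
#0 stroke at J2  (0-jn J1 has e-setter on 2)
#3 stroke at I2  (common-e at J1 fixed by 2)
#1 stroke at I1  (prefer integral on I1)
#4 stroke at J2  (J2: bond 1 brought flow, rest push out)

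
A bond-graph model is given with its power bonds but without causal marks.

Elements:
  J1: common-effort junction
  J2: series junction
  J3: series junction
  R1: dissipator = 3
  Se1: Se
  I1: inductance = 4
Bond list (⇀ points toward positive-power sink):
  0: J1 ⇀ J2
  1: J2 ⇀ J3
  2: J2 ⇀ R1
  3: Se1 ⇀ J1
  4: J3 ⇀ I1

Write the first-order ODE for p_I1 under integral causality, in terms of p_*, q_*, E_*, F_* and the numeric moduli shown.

dp_I1/dt = E_Se1 - 3*p_I1/4

bond 3 →J1  (source Se1 imposes e)
bond 0 →J2  (J1: bond 3 brought effort, rest push out)
bond 4 →I1  (I1 integral (f out))
bond 1 →J3  (J3 flow already set via bond 4)
bond 2 →J2  (common-f at J2 fixed by 1)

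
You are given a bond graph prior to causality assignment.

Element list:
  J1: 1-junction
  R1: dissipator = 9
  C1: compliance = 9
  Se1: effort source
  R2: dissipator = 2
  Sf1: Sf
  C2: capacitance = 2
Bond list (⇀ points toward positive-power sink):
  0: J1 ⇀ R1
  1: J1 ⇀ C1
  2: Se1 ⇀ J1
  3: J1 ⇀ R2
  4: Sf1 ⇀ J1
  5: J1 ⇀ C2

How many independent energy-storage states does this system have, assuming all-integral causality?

2  (C1, C2 all integral)

b2 stroke→J1  (Se1 fixes effort; stroke away)
b4 stroke→Sf1  (Sf1 (Sf) sets flow on bond)
b0 stroke→J1  (1-jn J1 has f-setter on 4)
b1 stroke→J1  (common-f at J1 fixed by 4)
b3 stroke→J1  (J1 flow already set via bond 4)
b5 stroke→J1  (1-jn J1 has f-setter on 4)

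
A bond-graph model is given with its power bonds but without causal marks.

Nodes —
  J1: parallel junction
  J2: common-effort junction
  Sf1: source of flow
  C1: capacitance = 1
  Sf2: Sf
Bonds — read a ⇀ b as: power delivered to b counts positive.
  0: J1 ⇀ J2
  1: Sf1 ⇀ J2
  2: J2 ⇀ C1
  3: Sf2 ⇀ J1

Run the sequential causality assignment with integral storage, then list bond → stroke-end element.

bond 1 →Sf1  (Sf1: flow source, stroke at near end)
bond 3 →Sf2  (Sf2 fixes flow; stroke at Sf2)
bond 0 →J1  (closing 0-jn rule on J1)
bond 2 →J2  (only one effort-in slot at J2)

bond 0 stroke at J1
bond 1 stroke at Sf1
bond 2 stroke at J2
bond 3 stroke at Sf2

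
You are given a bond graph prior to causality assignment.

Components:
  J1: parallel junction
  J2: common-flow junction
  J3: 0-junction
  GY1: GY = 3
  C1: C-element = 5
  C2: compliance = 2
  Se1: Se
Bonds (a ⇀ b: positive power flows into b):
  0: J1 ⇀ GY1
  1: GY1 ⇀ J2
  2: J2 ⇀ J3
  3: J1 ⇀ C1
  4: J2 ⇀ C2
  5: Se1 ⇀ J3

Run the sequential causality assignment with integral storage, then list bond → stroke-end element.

b0 stroke→GY1
b1 stroke→GY1
b2 stroke→J2
b3 stroke→J1
b4 stroke→J2
b5 stroke→J3

β5 |J3  (source Se1 imposes e)
β2 |J2  (J3 effort already set via bond 5)
β3 |J1  (prefer integral on C1)
β0 |GY1  (common-e at J1 fixed by 3)
β1 |GY1  (GY GY1: same side as bond 0)
β4 |J2  (1-jn J2 has f-setter on 1)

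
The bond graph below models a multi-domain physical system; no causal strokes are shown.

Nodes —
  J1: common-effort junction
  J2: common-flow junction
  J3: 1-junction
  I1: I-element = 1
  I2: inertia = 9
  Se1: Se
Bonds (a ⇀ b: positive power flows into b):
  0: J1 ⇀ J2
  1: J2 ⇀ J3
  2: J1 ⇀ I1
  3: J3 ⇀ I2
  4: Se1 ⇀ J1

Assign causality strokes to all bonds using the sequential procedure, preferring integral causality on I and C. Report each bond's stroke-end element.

#0 |J2
#1 |J3
#2 |I1
#3 |I2
#4 |J1

#4 →J1  (Se1 (Se) sets effort on bond)
#0 →J2  (0-jn J1 has e-setter on 4)
#2 →I1  (0-jn J1 has e-setter on 4)
#1 →J3  (J2: last free bond brings flow in)
#3 →I2  (closing 1-jn rule on J3)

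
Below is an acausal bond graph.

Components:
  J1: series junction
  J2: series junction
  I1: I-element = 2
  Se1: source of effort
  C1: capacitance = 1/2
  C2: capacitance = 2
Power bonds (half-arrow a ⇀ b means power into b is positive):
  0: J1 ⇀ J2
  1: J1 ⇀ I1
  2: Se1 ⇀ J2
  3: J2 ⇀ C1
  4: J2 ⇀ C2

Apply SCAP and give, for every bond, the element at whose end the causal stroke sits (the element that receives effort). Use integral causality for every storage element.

bond 0 stroke at J1
bond 1 stroke at I1
bond 2 stroke at J2
bond 3 stroke at J2
bond 4 stroke at J2

β2 |J2  (Se1: effort source, stroke at far end)
β1 |I1  (I1: I, integral causality)
β0 |J1  (1-jn J1 has f-setter on 1)
β3 |J2  (common-f at J2 fixed by 0)
β4 |J2  (J2: bond 0 brought flow, rest push out)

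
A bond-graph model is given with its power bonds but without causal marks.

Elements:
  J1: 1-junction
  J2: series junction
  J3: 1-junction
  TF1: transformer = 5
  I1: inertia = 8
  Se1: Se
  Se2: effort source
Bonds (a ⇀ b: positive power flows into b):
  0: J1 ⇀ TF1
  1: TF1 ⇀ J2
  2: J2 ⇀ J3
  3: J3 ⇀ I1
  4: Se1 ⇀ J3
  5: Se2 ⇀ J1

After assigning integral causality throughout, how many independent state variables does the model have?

b4 stroke→J3  (Se1 (Se) sets effort on bond)
b5 stroke→J1  (source Se2 imposes e)
b0 stroke→TF1  (J1 needs exactly one f-in)
b1 stroke→J2  (TF1 one-in-one-out from 0)
b2 stroke→J3  (closing 1-jn rule on J2)
b3 stroke→I1  (J3 needs exactly one f-in)

1  (I1 all integral)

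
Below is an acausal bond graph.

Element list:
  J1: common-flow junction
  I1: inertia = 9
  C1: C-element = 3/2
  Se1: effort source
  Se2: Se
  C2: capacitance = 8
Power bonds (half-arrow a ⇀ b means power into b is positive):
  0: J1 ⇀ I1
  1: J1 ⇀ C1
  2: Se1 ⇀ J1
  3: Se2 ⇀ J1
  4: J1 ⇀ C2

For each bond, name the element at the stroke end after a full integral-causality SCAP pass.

#0 stroke at I1
#1 stroke at J1
#2 stroke at J1
#3 stroke at J1
#4 stroke at J1

bond 2 →J1  (Se1 fixes effort; stroke away)
bond 3 →J1  (Se2 (Se) sets effort on bond)
bond 0 →I1  (I1 integral (f out))
bond 1 →J1  (common-f at J1 fixed by 0)
bond 4 →J1  (1-jn J1 has f-setter on 0)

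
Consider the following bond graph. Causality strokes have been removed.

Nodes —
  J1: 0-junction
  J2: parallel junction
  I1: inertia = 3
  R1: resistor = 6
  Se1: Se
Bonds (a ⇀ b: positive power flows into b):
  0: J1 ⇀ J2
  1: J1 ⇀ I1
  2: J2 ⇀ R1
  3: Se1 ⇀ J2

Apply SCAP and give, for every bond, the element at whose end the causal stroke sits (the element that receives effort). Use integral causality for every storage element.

b0 |J1
b1 |I1
b2 |R1
b3 |J2

bond 3 stroke at J2  (source Se1 imposes e)
bond 0 stroke at J1  (0-jn J2 has e-setter on 3)
bond 2 stroke at R1  (J2 effort already set via bond 3)
bond 1 stroke at I1  (J1 effort already set via bond 0)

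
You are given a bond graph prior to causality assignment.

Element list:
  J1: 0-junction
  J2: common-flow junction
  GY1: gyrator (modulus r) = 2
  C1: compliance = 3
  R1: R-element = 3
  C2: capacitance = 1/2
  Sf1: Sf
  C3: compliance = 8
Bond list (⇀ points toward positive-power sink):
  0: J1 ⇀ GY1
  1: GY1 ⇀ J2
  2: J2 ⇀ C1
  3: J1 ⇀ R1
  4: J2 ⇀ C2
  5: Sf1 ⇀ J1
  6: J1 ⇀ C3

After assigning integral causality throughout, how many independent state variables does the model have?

3  (C1, C2, C3 all integral)

#5 |Sf1  (Sf1 (Sf) sets flow on bond)
#2 |J2  (C1: C, integral causality)
#4 |J2  (C2: C, integral causality)
#1 |GY1  (J2: last free bond brings flow in)
#0 |GY1  (GY1 both-in/both-out from 1)
#6 |J1  (prefer integral on C3)
#3 |R1  (0-jn J1 has e-setter on 6)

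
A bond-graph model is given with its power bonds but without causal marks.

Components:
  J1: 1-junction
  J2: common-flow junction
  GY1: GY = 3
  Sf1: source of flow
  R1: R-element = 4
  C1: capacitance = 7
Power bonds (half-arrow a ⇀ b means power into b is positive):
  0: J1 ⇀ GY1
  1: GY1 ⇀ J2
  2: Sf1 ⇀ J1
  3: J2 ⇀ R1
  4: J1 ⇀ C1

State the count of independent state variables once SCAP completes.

1  (C1 all integral)

β2 stroke at Sf1  (source Sf1 imposes f)
β0 stroke at J1  (J1 flow already set via bond 2)
β4 stroke at J1  (J1: bond 2 brought flow, rest push out)
β1 stroke at J2  (GY1 both-in/both-out from 0)
β3 stroke at R1  (J2: last free bond brings flow in)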